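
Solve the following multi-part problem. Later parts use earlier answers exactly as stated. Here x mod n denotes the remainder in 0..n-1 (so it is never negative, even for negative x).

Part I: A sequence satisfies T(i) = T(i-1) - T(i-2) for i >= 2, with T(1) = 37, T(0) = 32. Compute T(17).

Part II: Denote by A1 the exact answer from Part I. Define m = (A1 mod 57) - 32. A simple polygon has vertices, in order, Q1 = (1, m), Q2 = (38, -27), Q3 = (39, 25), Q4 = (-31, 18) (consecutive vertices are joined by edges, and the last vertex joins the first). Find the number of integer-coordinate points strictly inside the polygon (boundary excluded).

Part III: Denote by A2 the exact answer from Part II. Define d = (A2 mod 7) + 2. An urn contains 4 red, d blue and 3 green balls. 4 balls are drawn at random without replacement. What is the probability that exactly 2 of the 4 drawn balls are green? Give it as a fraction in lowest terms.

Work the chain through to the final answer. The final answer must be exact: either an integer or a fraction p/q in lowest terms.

Part I: T(2) = 1*(37) - 1*(32) = 5; iterating: T(2)=5, T(3)=-32, T(4)=-37, T(5)=-5, T(6)=32, T(7)=37, T(8)=5, T(9)=-32, T(10)=-37, T(11)=-5, T(12)=32, T(13)=37, T(14)=5, T(15)=-32, T(16)=-37, T(17)=-5; answer -5
Part II: A1 = -5; m = 20; cross terms: (1*-27 - 38*20)=-787, (38*25 - 39*-27)=2003, (39*18 - -31*25)=1477, (-31*20 - 1*18)=-638; twice the area = |2055| = 2055; area = 2055/2; boundary points = 1 + 1 + 7 + 2 = 11; strictly interior points = area - boundary/2 + 1 = 1023; answer 1023
Part III: A2 = 1023; d = 3; total draws C(10,4) = 210; favorable C(3,2)*C(7,2) = 63; P = 3/10; answer 3/10

3/10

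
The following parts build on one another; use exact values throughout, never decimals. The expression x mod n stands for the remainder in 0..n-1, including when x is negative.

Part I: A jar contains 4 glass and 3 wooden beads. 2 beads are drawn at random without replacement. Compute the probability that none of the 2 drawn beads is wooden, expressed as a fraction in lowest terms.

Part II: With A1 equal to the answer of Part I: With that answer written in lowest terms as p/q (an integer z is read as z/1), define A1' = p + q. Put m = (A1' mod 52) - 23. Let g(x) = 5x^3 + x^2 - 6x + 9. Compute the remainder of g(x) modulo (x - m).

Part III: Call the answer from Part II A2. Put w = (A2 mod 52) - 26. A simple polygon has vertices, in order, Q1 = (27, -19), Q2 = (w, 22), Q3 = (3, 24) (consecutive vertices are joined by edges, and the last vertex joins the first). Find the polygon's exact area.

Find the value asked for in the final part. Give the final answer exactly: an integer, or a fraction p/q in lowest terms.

Part I: total draws C(7,2) = 21; favorable C(4,2) = 6; P = 2/7; answer 2/7
Part II: A1 = 2/7; threaded value p + q = 9; m = -14; remainder = value at the root: 5*(-14)^3 + 1*(-14)^2 - 6*(-14)^1 + 9 = (-13720) + (196) + (84) + (9) = -13431; answer -13431
Part III: A2 = -13431; w = 11; cross terms: (27*22 - 11*-19)=803, (11*24 - 3*22)=198, (3*-19 - 27*24)=-705; twice the area = |296| = 296; area = 148; answer 148

148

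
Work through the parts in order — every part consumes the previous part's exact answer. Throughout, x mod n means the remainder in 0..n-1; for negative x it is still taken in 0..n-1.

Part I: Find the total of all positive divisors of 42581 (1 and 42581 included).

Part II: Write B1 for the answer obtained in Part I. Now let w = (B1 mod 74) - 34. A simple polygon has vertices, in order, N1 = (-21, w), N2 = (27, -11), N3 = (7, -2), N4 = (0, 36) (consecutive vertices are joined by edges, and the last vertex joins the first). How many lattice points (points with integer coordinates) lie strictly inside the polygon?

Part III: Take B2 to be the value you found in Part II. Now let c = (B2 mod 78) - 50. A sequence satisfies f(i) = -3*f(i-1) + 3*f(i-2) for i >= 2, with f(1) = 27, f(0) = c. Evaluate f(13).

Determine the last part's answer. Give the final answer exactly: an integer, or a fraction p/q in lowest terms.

Part I: 42581 = 7^2 * 11 * 79; sigma = (1 + 7 + 49) * (1 + 11) * (1 + 79) = 57 * 12 * 80 = 54720; answer 54720
Part II: B1 = 54720; w = 0; cross terms: (-21*-11 - 27*0)=231, (27*-2 - 7*-11)=23, (7*36 - 0*-2)=252, (0*0 - -21*36)=756; twice the area = |1262| = 1262; area = 631; boundary points = 1 + 1 + 1 + 3 = 6; strictly interior points = area - boundary/2 + 1 = 629; answer 629
Part III: B2 = 629; c = -45; f(2) = -3*(27) + 3*(-45) = -216; iterating: f(2)=-216, f(3)=729, f(4)=-2835, f(5)=10692, f(6)=-40581, f(7)=153819, f(8)=-583200, f(9)=2211057, f(10)=-8382771, f(11)=31781484, f(12)=-120492765, f(13)=456822747; answer 456822747

456822747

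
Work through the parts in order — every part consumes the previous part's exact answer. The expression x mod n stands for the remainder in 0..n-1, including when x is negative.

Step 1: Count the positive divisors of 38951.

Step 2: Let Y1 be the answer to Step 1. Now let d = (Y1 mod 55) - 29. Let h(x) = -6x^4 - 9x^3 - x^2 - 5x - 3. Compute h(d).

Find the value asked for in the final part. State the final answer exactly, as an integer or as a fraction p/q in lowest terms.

-2203628

Step 1: 38951 = 11 * 3541; number of divisors = (1+1) * (1+1) = 4; answer 4
Step 2: Y1 = 4; d = -25; -6*(-25)^4 - 9*(-25)^3 - 1*(-25)^2 - 5*(-25)^1 - 3 = (-2343750) + (140625) + (-625) + (125) + (-3) = -2203628; answer -2203628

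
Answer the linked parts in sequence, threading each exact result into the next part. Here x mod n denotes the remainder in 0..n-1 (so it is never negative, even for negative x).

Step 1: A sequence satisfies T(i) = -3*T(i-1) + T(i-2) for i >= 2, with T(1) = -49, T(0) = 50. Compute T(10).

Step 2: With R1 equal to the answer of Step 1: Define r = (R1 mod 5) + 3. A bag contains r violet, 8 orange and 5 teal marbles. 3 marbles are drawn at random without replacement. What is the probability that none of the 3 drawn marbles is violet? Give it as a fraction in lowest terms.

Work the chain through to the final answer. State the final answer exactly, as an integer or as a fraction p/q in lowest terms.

286/969

Step 1: T(2) = -3*(-49) + 1*(50) = 197; iterating: T(2)=197, T(3)=-640, T(4)=2117, T(5)=-6991, T(6)=23090, T(7)=-76261, T(8)=251873, T(9)=-831880, T(10)=2747513; answer 2747513
Step 2: R1 = 2747513; r = 6; total draws C(19,3) = 969; favorable C(13,3) = 286; P = 286/969; answer 286/969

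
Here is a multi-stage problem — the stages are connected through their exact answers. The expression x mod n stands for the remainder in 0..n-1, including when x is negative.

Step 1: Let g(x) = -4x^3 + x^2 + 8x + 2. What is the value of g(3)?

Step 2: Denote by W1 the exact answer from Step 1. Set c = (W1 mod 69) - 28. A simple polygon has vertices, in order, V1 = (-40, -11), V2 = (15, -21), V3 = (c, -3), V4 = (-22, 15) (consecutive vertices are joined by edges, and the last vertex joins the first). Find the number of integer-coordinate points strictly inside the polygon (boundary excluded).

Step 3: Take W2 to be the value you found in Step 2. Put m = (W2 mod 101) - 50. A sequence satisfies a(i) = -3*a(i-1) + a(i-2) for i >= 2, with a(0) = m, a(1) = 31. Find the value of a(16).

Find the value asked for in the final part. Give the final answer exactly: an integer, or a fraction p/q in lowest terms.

Step 1: -4*(3)^3 + 1*(3)^2 + 8*(3)^1 + 2 = (-108) + (9) + (24) + (2) = -73; answer -73
Step 2: W1 = -73; c = 37; cross terms: (-40*-21 - 15*-11)=1005, (15*-3 - 37*-21)=732, (37*15 - -22*-3)=489, (-22*-11 - -40*15)=842; twice the area = |3068| = 3068; area = 1534; boundary points = 5 + 2 + 1 + 2 = 10; strictly interior points = area - boundary/2 + 1 = 1530; answer 1530
Step 3: W2 = 1530; m = -35; a(2) = -3*(31) + 1*(-35) = -128; iterating: a(2)=-128, a(3)=415, a(4)=-1373, a(5)=4534, a(6)=-14975, a(7)=49459, a(8)=-163352, a(9)=539515, a(10)=-1781897, a(11)=5885206, a(12)=-19437515, a(13)=64197751, a(14)=-212030768, a(15)=700290055, a(16)=-2312900933; answer -2312900933

-2312900933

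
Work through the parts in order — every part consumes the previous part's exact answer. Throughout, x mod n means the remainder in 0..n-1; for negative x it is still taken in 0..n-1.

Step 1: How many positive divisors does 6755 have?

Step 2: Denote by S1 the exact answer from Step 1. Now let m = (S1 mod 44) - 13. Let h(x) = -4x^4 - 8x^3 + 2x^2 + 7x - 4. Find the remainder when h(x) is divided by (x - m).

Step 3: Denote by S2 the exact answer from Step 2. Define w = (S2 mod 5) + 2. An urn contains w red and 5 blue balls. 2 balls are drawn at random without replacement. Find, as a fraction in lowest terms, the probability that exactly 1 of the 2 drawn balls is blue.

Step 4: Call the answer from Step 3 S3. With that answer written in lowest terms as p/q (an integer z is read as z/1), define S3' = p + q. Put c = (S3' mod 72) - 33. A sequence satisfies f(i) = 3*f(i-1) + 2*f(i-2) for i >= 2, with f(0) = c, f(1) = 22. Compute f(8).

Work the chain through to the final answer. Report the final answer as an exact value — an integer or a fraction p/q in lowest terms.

Step 1: 6755 = 5 * 7 * 193; number of divisors = (1+1) * (1+1) * (1+1) = 8; answer 8
Step 2: S1 = 8; m = -5; remainder = value at the root: -4*(-5)^4 - 8*(-5)^3 + 2*(-5)^2 + 7*(-5)^1 - 4 = (-2500) + (1000) + (50) + (-35) + (-4) = -1489; answer -1489
Step 3: S2 = -1489; w = 3; total draws C(8,2) = 28; favorable C(5,1)*C(3,1) = 15; P = 15/28; answer 15/28
Step 4: S3 = 15/28; threaded value p + q = 43; c = 10; f(2) = 3*(22) + 2*(10) = 86; iterating: f(2)=86, f(3)=302, f(4)=1078, f(5)=3838, f(6)=13670, f(7)=48686, f(8)=173398; answer 173398

173398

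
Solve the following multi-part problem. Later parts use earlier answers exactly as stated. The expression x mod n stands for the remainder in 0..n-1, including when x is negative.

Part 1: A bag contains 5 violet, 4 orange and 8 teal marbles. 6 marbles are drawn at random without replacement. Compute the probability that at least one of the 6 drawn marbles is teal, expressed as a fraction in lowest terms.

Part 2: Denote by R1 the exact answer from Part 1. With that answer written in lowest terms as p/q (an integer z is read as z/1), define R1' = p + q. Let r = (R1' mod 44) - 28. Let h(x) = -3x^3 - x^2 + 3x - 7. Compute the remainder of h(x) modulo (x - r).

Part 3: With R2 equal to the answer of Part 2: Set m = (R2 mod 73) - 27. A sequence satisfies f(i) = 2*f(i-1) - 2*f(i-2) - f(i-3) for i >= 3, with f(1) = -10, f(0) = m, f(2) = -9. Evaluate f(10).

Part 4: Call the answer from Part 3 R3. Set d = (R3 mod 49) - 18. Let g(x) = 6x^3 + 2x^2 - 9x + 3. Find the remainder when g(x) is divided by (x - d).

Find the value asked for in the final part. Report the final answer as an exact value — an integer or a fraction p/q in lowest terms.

-34179

Part 1: total draws C(17,6) = 12376; complement C(9,6) = 84; favorable 12376 - 84 = 12292; P = 439/442; answer 439/442
Part 2: R1 = 439/442; threaded value p + q = 881; r = -27; remainder = value at the root: -3*(-27)^3 - 1*(-27)^2 + 3*(-27)^1 - 7 = (59049) + (-729) + (-81) + (-7) = 58232; answer 58232
Part 3: R2 = 58232; m = 24; f(3) = 2*(-9) - 2*(-10) - 1*(24) = -22; iterating: f(3)=-22, f(4)=-16, f(5)=21, f(6)=96, f(7)=166, f(8)=119, f(9)=-190, f(10)=-784; answer -784
Part 4: R3 = -784; d = -18; remainder = value at the root: 6*(-18)^3 + 2*(-18)^2 - 9*(-18)^1 + 3 = (-34992) + (648) + (162) + (3) = -34179; answer -34179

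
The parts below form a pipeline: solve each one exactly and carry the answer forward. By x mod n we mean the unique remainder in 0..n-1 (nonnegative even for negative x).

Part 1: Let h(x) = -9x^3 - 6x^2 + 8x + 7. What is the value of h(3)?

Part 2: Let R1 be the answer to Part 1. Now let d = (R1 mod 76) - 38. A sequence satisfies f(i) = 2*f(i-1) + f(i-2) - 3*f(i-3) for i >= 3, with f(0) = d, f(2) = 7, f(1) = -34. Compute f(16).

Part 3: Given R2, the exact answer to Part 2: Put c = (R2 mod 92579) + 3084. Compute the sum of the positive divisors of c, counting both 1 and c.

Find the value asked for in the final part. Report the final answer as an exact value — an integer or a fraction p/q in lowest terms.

17424

Part 1: -9*(3)^3 - 6*(3)^2 + 8*(3)^1 + 7 = (-243) + (-54) + (24) + (7) = -266; answer -266
Part 2: R1 = -266; d = 0; f(3) = 2*(7) + 1*(-34) - 3*(0) = -20; iterating: f(3)=-20, f(4)=69, f(5)=97, f(6)=323, f(7)=536, f(8)=1104, f(9)=1775, f(10)=3046, f(11)=4555, f(12)=6831, f(13)=9079, f(14)=11324, f(15)=11234, f(16)=6555; answer 6555
Part 3: R2 = 6555; c = 9639; 9639 = 3^4 * 7 * 17; sigma = (1 + 3 + 9 + 27 + 81) * (1 + 7) * (1 + 17) = 121 * 8 * 18 = 17424; answer 17424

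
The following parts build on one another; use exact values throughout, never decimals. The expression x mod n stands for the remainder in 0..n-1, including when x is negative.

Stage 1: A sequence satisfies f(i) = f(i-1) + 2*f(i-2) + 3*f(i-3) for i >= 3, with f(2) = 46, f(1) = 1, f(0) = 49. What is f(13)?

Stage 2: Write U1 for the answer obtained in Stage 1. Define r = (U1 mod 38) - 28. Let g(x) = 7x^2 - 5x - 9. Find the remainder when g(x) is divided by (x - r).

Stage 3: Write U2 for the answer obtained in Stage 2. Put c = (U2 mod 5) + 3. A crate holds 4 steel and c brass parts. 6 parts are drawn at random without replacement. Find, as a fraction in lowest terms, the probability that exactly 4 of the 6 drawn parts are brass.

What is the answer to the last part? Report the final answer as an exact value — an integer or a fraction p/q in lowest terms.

3/14

Stage 1: f(3) = 1*(46) + 2*(1) + 3*(49) = 195; iterating: f(3)=195, f(4)=290, f(5)=818, f(6)=1983, f(7)=4489, f(8)=10909, f(9)=25836, f(10)=61121, f(11)=145520, f(12)=345270, f(13)=819673; answer 819673
Stage 2: U1 = 819673; r = -15; remainder = value at the root: 7*(-15)^2 - 5*(-15)^1 - 9 = (1575) + (75) + (-9) = 1641; answer 1641
Stage 3: U2 = 1641; c = 4; total draws C(8,6) = 28; favorable C(4,4)*C(4,2) = 6; P = 3/14; answer 3/14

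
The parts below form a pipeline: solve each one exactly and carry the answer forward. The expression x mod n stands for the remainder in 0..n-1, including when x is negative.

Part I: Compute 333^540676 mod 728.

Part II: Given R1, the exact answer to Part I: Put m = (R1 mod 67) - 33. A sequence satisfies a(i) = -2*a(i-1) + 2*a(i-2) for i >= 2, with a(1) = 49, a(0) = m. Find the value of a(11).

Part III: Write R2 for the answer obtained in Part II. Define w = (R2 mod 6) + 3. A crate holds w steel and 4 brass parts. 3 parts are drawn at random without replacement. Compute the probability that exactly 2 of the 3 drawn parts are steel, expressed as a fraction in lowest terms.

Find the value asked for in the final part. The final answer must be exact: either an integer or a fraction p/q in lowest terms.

Part I: squarings mod 728: 333^1=333, 333^2=233, 333^4=417, 333^8=625, 333^16=417, 333^32=625, 333^64=417, 333^128=625, 333^256=417, 333^512=625, 333^1024=417, 333^2048=625, 333^4096=417, 333^8192=625, 333^16384=417, 333^32768=625, 333^65536=417, 333^131072=625, 333^262144=417, 333^524288=625; 333^540676 = 333^4 * 333^16384 * 333^524288 = 417 (mod 728); answer 417
Part II: R1 = 417; m = -18; a(2) = -2*(49) + 2*(-18) = -134; iterating: a(2)=-134, a(3)=366, a(4)=-1000, a(5)=2732, a(6)=-7464, a(7)=20392, a(8)=-55712, a(9)=152208, a(10)=-415840, a(11)=1136096; answer 1136096
Part III: R2 = 1136096; w = 5; total draws C(9,3) = 84; favorable C(5,2)*C(4,1) = 40; P = 10/21; answer 10/21

10/21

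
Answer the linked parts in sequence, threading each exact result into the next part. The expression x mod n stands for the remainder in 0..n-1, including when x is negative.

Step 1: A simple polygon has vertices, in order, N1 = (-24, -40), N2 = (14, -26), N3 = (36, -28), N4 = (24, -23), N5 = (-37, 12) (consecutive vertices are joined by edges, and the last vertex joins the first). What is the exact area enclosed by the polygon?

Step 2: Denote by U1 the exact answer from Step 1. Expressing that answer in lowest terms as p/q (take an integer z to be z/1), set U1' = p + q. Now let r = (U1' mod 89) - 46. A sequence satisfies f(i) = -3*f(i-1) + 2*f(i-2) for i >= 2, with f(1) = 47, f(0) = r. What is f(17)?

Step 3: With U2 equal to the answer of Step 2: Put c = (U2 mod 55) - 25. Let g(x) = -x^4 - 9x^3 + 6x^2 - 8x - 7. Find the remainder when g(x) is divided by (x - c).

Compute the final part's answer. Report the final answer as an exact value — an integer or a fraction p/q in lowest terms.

Step 1: cross terms: (-24*-26 - 14*-40)=1184, (14*-28 - 36*-26)=544, (36*-23 - 24*-28)=-156, (24*12 - -37*-23)=-563, (-37*-40 - -24*12)=1768; twice the area = |2777| = 2777; area = 2777/2; answer 2777/2
Step 2: U1 = 2777/2; threaded value p + q = 2779; r = -26; f(2) = -3*(47) + 2*(-26) = -193; iterating: f(2)=-193, f(3)=673, f(4)=-2405, f(5)=8561, f(6)=-30493, f(7)=108601, f(8)=-386789, f(9)=1377569, f(10)=-4906285, f(11)=17473993, f(12)=-62234549, f(13)=221651633, f(14)=-789423997, f(15)=2811575257, f(16)=-10013573765, f(17)=35663871809; answer 35663871809
Step 3: U2 = 35663871809; c = 24; remainder = value at the root: -1*(24)^4 - 9*(24)^3 + 6*(24)^2 - 8*(24)^1 - 7 = (-331776) + (-124416) + (3456) + (-192) + (-7) = -452935; answer -452935

-452935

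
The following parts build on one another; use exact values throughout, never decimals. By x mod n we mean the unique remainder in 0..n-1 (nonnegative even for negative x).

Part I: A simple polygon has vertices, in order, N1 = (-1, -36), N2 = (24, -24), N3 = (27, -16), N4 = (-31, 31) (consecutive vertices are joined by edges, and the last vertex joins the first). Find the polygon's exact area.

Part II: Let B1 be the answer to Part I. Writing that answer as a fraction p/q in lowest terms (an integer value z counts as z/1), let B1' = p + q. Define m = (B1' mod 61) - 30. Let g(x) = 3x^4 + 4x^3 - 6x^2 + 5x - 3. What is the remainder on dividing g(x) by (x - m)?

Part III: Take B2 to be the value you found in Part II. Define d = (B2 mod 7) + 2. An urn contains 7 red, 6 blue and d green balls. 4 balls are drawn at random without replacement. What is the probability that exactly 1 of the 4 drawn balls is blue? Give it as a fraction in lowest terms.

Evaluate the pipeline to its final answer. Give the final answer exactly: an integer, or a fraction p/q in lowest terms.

Part I: cross terms: (-1*-24 - 24*-36)=888, (24*-16 - 27*-24)=264, (27*31 - -31*-16)=341, (-31*-36 - -1*31)=1147; twice the area = |2640| = 2640; area = 1320; answer 1320
Part II: B1 = 1320; threaded value p + q = 1321; m = 10; remainder = value at the root: 3*(10)^4 + 4*(10)^3 - 6*(10)^2 + 5*(10)^1 - 3 = (30000) + (4000) + (-600) + (50) + (-3) = 33447; answer 33447
Part III: B2 = 33447; d = 3; total draws C(16,4) = 1820; favorable C(6,1)*C(10,3) = 720; P = 36/91; answer 36/91

36/91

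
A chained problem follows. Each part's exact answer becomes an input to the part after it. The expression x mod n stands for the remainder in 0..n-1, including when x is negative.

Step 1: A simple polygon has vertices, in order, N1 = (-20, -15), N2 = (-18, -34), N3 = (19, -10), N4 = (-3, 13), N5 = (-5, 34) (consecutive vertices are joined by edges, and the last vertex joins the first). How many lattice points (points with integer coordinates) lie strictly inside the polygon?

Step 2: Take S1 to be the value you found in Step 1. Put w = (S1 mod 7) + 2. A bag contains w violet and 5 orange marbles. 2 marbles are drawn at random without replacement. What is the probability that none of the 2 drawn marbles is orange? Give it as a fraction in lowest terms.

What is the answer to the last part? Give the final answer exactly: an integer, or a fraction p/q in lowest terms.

Step 1: cross terms: (-20*-34 - -18*-15)=410, (-18*-10 - 19*-34)=826, (19*13 - -3*-10)=217, (-3*34 - -5*13)=-37, (-5*-15 - -20*34)=755; twice the area = |2171| = 2171; area = 2171/2; boundary points = 1 + 1 + 1 + 1 + 1 = 5; strictly interior points = area - boundary/2 + 1 = 1084; answer 1084
Step 2: S1 = 1084; w = 8; total draws C(13,2) = 78; favorable C(8,2) = 28; P = 14/39; answer 14/39

14/39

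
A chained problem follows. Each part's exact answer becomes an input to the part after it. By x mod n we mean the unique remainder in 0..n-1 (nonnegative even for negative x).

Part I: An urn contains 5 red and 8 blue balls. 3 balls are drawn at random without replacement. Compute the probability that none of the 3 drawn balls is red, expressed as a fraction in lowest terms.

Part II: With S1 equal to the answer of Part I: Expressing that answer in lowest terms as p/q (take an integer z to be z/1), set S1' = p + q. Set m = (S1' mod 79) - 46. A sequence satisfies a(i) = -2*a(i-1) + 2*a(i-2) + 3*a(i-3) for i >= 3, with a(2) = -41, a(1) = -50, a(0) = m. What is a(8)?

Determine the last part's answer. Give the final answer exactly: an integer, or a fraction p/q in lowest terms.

Part I: total draws C(13,3) = 286; favorable C(8,3) = 56; P = 28/143; answer 28/143
Part II: S1 = 28/143; threaded value p + q = 171; m = -33; a(3) = -2*(-41) + 2*(-50) + 3*(-33) = -117; iterating: a(3)=-117, a(4)=2, a(5)=-361, a(6)=375, a(7)=-1466, a(8)=2599; answer 2599

2599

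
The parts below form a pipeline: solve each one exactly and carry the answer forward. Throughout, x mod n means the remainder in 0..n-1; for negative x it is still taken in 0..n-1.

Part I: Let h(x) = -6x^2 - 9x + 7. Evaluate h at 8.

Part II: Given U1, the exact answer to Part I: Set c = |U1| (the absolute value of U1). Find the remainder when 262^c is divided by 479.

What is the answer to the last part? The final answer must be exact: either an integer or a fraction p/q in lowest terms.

Part I: -6*(8)^2 - 9*(8)^1 + 7 = (-384) + (-72) + (7) = -449; answer -449
Part II: U1 = -449; c = 449; squarings mod 479: 262^1=262, 262^2=147, 262^4=54, 262^8=42, 262^16=327, 262^32=112, 262^64=90, 262^128=436, 262^256=412; 262^449 = 262^1 * 262^64 * 262^128 * 262^256 = 284 (mod 479); answer 284

284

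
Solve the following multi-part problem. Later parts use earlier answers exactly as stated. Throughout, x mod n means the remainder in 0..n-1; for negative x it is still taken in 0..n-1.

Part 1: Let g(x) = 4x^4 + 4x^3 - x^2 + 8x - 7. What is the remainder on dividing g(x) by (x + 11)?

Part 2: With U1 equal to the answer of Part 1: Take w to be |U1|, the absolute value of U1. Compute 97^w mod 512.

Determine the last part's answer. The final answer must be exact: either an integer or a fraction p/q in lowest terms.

1

Part 1: remainder = value at the root: 4*(-11)^4 + 4*(-11)^3 - 1*(-11)^2 + 8*(-11)^1 - 7 = (58564) + (-5324) + (-121) + (-88) + (-7) = 53024; answer 53024
Part 2: U1 = 53024; w = 53024; squarings mod 512: 97^1=97, 97^2=193, 97^4=385, 97^8=257, 97^16=1, 97^32=1, 97^64=1, 97^128=1, 97^256=1, 97^512=1, 97^1024=1, 97^2048=1, 97^4096=1, 97^8192=1, 97^16384=1, 97^32768=1; 97^53024 = 97^32 * 97^256 * 97^512 * 97^1024 * 97^2048 * 97^16384 * 97^32768 = 1 (mod 512); answer 1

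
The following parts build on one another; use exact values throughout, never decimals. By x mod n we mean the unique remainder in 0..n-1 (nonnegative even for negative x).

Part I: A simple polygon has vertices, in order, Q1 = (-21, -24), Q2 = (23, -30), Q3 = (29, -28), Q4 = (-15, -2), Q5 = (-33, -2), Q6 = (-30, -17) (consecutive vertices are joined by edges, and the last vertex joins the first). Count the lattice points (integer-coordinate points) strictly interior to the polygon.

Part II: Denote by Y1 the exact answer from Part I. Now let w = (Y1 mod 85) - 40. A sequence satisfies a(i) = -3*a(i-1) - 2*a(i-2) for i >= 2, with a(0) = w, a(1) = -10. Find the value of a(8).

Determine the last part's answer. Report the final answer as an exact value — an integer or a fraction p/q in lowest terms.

8646

Part I: cross terms: (-21*-30 - 23*-24)=1182, (23*-28 - 29*-30)=226, (29*-2 - -15*-28)=-478, (-15*-2 - -33*-2)=-36, (-33*-17 - -30*-2)=501, (-30*-24 - -21*-17)=363; twice the area = |1758| = 1758; area = 879; boundary points = 2 + 2 + 2 + 18 + 3 + 1 = 28; strictly interior points = area - boundary/2 + 1 = 866; answer 866
Part II: Y1 = 866; w = -24; a(2) = -3*(-10) - 2*(-24) = 78; iterating: a(2)=78, a(3)=-214, a(4)=486, a(5)=-1030, a(6)=2118, a(7)=-4294, a(8)=8646; answer 8646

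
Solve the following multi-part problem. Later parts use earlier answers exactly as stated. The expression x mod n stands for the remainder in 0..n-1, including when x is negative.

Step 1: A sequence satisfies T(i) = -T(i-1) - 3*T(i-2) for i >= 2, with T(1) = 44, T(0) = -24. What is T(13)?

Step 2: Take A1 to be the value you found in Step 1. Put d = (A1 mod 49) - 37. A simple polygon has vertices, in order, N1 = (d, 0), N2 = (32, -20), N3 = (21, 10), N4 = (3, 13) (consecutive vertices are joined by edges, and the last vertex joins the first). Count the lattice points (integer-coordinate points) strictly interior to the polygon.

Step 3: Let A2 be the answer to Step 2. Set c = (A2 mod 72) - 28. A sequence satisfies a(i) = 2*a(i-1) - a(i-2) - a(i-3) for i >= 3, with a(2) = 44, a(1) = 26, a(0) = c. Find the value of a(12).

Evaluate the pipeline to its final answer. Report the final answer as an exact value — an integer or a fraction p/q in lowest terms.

2326

Step 1: T(2) = -1*(44) - 3*(-24) = 28; iterating: T(2)=28, T(3)=-160, T(4)=76, T(5)=404, T(6)=-632, T(7)=-580, T(8)=2476, T(9)=-736, T(10)=-6692, T(11)=8900, T(12)=11176, T(13)=-37876; answer -37876
Step 2: A1 = -37876; d = -36; cross terms: (-36*-20 - 32*0)=720, (32*10 - 21*-20)=740, (21*13 - 3*10)=243, (3*0 - -36*13)=468; twice the area = |2171| = 2171; area = 2171/2; boundary points = 4 + 1 + 3 + 13 = 21; strictly interior points = area - boundary/2 + 1 = 1076; answer 1076
Step 3: A2 = 1076; c = 40; a(3) = 2*(44) - 1*(26) - 1*(40) = 22; iterating: a(3)=22, a(4)=-26, a(5)=-118, a(6)=-232, a(7)=-320, a(8)=-290, a(9)=-28, a(10)=554, a(11)=1426, a(12)=2326; answer 2326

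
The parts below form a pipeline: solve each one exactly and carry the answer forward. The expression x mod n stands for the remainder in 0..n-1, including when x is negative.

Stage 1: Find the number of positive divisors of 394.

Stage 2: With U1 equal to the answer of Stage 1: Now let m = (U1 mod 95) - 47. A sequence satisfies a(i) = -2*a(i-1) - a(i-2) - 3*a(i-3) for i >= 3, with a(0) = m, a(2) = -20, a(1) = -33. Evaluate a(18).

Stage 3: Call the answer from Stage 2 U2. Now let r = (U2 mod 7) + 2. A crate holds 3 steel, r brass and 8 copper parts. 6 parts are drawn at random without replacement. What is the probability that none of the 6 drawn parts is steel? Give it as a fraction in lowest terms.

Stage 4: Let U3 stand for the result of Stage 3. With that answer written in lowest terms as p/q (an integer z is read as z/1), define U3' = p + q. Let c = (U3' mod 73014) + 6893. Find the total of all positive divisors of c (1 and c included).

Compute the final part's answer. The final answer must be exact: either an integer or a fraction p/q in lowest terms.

21952

Stage 1: 394 = 2 * 197; number of divisors = (1+1) * (1+1) = 4; answer 4
Stage 2: U1 = 4; m = -43; a(3) = -2*(-20) - 1*(-33) - 3*(-43) = 202; iterating: a(3)=202, a(4)=-285, a(5)=428, a(6)=-1177, a(7)=2781, a(8)=-5669, a(9)=12088, a(10)=-26850, a(11)=58619, a(12)=-126652, a(13)=275235, a(14)=-599675, a(15)=1304071, a(16)=-2834172, a(17)=6163298, a(18)=-13404637; answer -13404637
Stage 3: U2 = -13404637; r = 8; total draws C(19,6) = 27132; favorable C(16,6) = 8008; P = 286/969; answer 286/969
Stage 4: U3 = 286/969; threaded value p + q = 1255; c = 8148; 8148 = 2^2 * 3 * 7 * 97; sigma = (1 + 2 + 4) * (1 + 3) * (1 + 7) * (1 + 97) = 7 * 4 * 8 * 98 = 21952; answer 21952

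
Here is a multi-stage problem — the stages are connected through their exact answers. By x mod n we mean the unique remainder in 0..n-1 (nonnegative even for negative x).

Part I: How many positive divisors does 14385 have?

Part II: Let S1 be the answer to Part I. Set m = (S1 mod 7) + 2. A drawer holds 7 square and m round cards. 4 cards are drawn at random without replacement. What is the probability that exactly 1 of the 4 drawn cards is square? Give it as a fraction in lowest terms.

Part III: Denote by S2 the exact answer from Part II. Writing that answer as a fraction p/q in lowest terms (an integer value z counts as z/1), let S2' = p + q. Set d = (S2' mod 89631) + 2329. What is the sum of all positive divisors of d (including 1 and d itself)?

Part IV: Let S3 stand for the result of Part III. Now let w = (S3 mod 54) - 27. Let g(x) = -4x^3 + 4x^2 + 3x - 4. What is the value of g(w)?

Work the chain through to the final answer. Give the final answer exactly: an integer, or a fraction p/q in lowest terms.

131

Part I: 14385 = 3 * 5 * 7 * 137; number of divisors = (1+1) * (1+1) * (1+1) * (1+1) = 16; answer 16
Part II: S1 = 16; m = 4; total draws C(11,4) = 330; favorable C(7,1)*C(4,3) = 28; P = 14/165; answer 14/165
Part III: S2 = 14/165; threaded value p + q = 179; d = 2508; 2508 = 2^2 * 3 * 11 * 19; sigma = (1 + 2 + 4) * (1 + 3) * (1 + 11) * (1 + 19) = 7 * 4 * 12 * 20 = 6720; answer 6720
Part IV: S3 = 6720; w = -3; -4*(-3)^3 + 4*(-3)^2 + 3*(-3)^1 - 4 = (108) + (36) + (-9) + (-4) = 131; answer 131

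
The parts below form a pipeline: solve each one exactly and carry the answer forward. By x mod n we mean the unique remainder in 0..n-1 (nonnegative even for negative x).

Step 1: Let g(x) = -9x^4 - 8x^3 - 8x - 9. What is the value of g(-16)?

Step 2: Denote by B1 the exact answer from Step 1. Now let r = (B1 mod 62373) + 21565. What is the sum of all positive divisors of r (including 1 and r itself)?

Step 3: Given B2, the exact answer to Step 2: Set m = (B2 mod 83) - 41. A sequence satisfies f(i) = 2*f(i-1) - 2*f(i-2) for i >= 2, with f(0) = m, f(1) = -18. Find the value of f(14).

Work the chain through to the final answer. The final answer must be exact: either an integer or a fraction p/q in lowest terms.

Step 1: -9*(-16)^4 - 8*(-16)^3 - 8*(-16)^1 - 9 = (-589824) + (32768) + (128) + (-9) = -556937; answer -556937
Step 2: B1 = -556937; r = 25985; 25985 = 5 * 5197; sigma = (1 + 5) * (1 + 5197) = 6 * 5198 = 31188; answer 31188
Step 3: B2 = 31188; m = 22; f(2) = 2*(-18) - 2*(22) = -80; iterating: f(2)=-80, f(3)=-124, f(4)=-88, f(5)=72, f(6)=320, f(7)=496, f(8)=352, f(9)=-288, f(10)=-1280, f(11)=-1984, f(12)=-1408, f(13)=1152, f(14)=5120; answer 5120

5120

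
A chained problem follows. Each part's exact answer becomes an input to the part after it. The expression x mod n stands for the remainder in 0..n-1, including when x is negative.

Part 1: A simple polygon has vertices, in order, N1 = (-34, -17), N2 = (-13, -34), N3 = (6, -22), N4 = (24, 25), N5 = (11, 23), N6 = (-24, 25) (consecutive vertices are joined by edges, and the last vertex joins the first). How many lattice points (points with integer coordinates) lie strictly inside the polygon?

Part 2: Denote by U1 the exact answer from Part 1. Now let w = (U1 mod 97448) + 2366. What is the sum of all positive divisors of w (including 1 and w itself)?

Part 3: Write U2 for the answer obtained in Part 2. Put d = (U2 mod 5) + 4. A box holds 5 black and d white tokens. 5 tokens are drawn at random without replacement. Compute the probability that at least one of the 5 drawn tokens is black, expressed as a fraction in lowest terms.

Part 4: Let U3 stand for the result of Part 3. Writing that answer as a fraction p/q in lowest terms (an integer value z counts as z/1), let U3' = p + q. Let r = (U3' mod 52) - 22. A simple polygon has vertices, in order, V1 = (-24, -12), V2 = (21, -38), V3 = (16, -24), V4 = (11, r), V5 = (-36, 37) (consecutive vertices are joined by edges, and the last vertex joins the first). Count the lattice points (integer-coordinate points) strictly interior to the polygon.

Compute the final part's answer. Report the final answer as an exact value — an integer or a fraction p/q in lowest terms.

2330

Part 1: cross terms: (-34*-34 - -13*-17)=935, (-13*-22 - 6*-34)=490, (6*25 - 24*-22)=678, (24*23 - 11*25)=277, (11*25 - -24*23)=827, (-24*-17 - -34*25)=1258; twice the area = |4465| = 4465; area = 4465/2; boundary points = 1 + 1 + 1 + 1 + 1 + 2 = 7; strictly interior points = area - boundary/2 + 1 = 2230; answer 2230
Part 2: U1 = 2230; w = 4596; 4596 = 2^2 * 3 * 383; sigma = (1 + 2 + 4) * (1 + 3) * (1 + 383) = 7 * 4 * 384 = 10752; answer 10752
Part 3: U2 = 10752; d = 6; total draws C(11,5) = 462; complement C(6,5) = 6; favorable 462 - 6 = 456; P = 76/77; answer 76/77
Part 4: U3 = 76/77; threaded value p + q = 153; r = 27; cross terms: (-24*-38 - 21*-12)=1164, (21*-24 - 16*-38)=104, (16*27 - 11*-24)=696, (11*37 - -36*27)=1379, (-36*-12 - -24*37)=1320; twice the area = |4663| = 4663; area = 4663/2; boundary points = 1 + 1 + 1 + 1 + 1 = 5; strictly interior points = area - boundary/2 + 1 = 2330; answer 2330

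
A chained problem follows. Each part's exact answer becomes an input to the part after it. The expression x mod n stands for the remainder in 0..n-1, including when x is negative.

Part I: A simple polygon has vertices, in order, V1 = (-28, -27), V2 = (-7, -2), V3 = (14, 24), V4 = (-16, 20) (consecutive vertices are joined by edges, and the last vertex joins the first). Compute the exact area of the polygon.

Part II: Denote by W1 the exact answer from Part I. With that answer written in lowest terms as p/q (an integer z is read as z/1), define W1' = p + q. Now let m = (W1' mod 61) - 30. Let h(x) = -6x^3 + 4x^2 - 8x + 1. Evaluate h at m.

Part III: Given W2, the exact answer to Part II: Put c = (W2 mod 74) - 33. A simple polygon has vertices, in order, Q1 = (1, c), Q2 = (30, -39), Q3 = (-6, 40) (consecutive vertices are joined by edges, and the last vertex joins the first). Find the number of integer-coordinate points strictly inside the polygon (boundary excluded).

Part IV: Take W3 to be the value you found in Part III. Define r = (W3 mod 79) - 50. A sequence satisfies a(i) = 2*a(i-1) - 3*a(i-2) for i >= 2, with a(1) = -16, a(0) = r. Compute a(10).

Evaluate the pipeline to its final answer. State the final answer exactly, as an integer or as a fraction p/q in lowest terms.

Part I: cross terms: (-28*-2 - -7*-27)=-133, (-7*24 - 14*-2)=-140, (14*20 - -16*24)=664, (-16*-27 - -28*20)=992; twice the area = |1383| = 1383; area = 1383/2; answer 1383/2
Part II: W1 = 1383/2; threaded value p + q = 1385; m = 13; -6*(13)^3 + 4*(13)^2 - 8*(13)^1 + 1 = (-13182) + (676) + (-104) + (1) = -12609; answer -12609
Part III: W2 = -12609; c = 12; cross terms: (1*-39 - 30*12)=-399, (30*40 - -6*-39)=966, (-6*12 - 1*40)=-112; twice the area = |455| = 455; area = 455/2; boundary points = 1 + 1 + 7 = 9; strictly interior points = area - boundary/2 + 1 = 224; answer 224
Part IV: W3 = 224; r = 16; a(2) = 2*(-16) - 3*(16) = -80; iterating: a(2)=-80, a(3)=-112, a(4)=16, a(5)=368, a(6)=688, a(7)=272, a(8)=-1520, a(9)=-3856, a(10)=-3152; answer -3152

-3152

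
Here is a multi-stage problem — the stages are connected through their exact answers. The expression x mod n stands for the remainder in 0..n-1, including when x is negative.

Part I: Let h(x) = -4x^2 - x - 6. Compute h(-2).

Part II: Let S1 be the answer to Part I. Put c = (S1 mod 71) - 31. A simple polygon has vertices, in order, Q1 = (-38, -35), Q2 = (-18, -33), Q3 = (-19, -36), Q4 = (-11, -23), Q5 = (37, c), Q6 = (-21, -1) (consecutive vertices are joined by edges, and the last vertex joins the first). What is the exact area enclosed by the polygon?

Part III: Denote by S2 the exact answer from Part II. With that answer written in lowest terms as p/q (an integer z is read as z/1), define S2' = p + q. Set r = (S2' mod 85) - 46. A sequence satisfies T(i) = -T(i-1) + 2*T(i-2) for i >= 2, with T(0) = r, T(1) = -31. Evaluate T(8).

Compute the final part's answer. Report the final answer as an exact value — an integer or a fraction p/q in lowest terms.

313

Part I: -4*(-2)^2 - 1*(-2)^1 - 6 = (-16) + (2) + (-6) = -20; answer -20
Part II: S1 = -20; c = 20; cross terms: (-38*-33 - -18*-35)=624, (-18*-36 - -19*-33)=21, (-19*-23 - -11*-36)=41, (-11*20 - 37*-23)=631, (37*-1 - -21*20)=383, (-21*-35 - -38*-1)=697; twice the area = |2397| = 2397; area = 2397/2; answer 2397/2
Part III: S2 = 2397/2; threaded value p + q = 2399; r = -27; T(2) = -1*(-31) + 2*(-27) = -23; iterating: T(2)=-23, T(3)=-39, T(4)=-7, T(5)=-71, T(6)=57, T(7)=-199, T(8)=313; answer 313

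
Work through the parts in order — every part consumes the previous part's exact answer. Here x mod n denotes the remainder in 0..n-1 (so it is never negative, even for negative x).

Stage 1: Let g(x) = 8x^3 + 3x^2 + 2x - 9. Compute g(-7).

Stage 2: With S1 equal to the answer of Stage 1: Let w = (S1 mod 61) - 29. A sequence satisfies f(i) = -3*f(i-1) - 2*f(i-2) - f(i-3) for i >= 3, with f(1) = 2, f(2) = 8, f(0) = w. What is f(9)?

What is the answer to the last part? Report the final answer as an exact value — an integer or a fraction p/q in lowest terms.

Stage 1: 8*(-7)^3 + 3*(-7)^2 + 2*(-7)^1 - 9 = (-2744) + (147) + (-14) + (-9) = -2620; answer -2620
Stage 2: S1 = -2620; w = -26; f(3) = -3*(8) - 2*(2) - 1*(-26) = -2; iterating: f(3)=-2, f(4)=-12, f(5)=32, f(6)=-70, f(7)=158, f(8)=-366, f(9)=852; answer 852

852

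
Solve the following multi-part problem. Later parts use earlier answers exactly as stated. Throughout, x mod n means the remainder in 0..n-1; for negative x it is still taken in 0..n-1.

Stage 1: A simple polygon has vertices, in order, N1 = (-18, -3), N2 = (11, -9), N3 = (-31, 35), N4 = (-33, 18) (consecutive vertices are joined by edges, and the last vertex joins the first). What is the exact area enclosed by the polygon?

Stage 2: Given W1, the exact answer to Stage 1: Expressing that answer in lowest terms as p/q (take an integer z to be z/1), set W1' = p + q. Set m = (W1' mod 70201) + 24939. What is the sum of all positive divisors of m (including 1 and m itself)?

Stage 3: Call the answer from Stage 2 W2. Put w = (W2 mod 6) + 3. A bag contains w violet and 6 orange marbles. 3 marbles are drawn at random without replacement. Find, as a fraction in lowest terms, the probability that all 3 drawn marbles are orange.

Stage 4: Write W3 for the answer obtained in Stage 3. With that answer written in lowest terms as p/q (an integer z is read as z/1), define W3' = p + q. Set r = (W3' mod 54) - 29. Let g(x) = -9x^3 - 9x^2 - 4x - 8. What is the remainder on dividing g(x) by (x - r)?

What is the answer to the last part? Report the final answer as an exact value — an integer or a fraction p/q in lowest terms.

166

Stage 1: cross terms: (-18*-9 - 11*-3)=195, (11*35 - -31*-9)=106, (-31*18 - -33*35)=597, (-33*-3 - -18*18)=423; twice the area = |1321| = 1321; area = 1321/2; answer 1321/2
Stage 2: W1 = 1321/2; threaded value p + q = 1323; m = 26262; 26262 = 2 * 3^2 * 1459; sigma = (1 + 2) * (1 + 3 + 9) * (1 + 1459) = 3 * 13 * 1460 = 56940; answer 56940
Stage 3: W2 = 56940; w = 3; total draws C(9,3) = 84; favorable C(6,3) = 20; P = 5/21; answer 5/21
Stage 4: W3 = 5/21; threaded value p + q = 26; r = -3; remainder = value at the root: -9*(-3)^3 - 9*(-3)^2 - 4*(-3)^1 - 8 = (243) + (-81) + (12) + (-8) = 166; answer 166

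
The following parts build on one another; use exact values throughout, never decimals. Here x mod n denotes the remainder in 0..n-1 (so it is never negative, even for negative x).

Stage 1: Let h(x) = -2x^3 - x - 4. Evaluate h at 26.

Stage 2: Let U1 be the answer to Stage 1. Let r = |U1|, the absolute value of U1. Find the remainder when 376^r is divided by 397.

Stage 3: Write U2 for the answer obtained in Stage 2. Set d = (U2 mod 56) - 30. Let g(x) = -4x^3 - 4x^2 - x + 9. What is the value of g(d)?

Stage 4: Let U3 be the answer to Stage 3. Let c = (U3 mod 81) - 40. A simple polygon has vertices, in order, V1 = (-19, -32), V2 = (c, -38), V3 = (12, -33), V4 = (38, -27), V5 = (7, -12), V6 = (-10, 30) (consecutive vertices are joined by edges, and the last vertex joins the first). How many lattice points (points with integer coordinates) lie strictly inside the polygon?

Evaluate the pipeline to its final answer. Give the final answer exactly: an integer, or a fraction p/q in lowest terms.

1427

Stage 1: -2*(26)^3 - 1*(26)^1 - 4 = (-35152) + (-26) + (-4) = -35182; answer -35182
Stage 2: U1 = -35182; r = 35182; squarings mod 397: 376^1=376, 376^2=44, 376^4=348, 376^8=19, 376^16=361, 376^32=105, 376^64=306, 376^128=341, 376^256=357, 376^512=12, 376^1024=144, 376^2048=92, 376^4096=127, 376^8192=249, 376^16384=69, 376^32768=394; 376^35182 = 376^2 * 376^4 * 376^8 * 376^32 * 376^64 * 376^256 * 376^2048 * 376^32768 = 270 (mod 397); answer 270
Stage 3: U2 = 270; d = 16; -4*(16)^3 - 4*(16)^2 - 1*(16)^1 + 9 = (-16384) + (-1024) + (-16) + (9) = -17415; answer -17415
Stage 4: U3 = -17415; c = -40; cross terms: (-19*-38 - -40*-32)=-558, (-40*-33 - 12*-38)=1776, (12*-27 - 38*-33)=930, (38*-12 - 7*-27)=-267, (7*30 - -10*-12)=90, (-10*-32 - -19*30)=890; twice the area = |2861| = 2861; area = 2861/2; boundary points = 3 + 1 + 2 + 1 + 1 + 1 = 9; strictly interior points = area - boundary/2 + 1 = 1427; answer 1427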